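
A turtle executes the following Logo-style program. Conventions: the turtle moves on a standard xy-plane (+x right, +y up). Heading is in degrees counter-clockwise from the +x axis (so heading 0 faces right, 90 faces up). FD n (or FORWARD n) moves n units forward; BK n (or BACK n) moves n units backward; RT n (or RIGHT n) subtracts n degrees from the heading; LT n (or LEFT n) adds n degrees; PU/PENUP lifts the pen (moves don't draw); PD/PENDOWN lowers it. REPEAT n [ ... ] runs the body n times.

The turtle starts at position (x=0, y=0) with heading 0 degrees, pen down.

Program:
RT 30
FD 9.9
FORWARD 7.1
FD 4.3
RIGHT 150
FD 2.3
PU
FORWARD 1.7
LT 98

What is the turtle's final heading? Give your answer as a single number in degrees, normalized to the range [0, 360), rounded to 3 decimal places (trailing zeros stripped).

Executing turtle program step by step:
Start: pos=(0,0), heading=0, pen down
RT 30: heading 0 -> 330
FD 9.9: (0,0) -> (8.574,-4.95) [heading=330, draw]
FD 7.1: (8.574,-4.95) -> (14.722,-8.5) [heading=330, draw]
FD 4.3: (14.722,-8.5) -> (18.446,-10.65) [heading=330, draw]
RT 150: heading 330 -> 180
FD 2.3: (18.446,-10.65) -> (16.146,-10.65) [heading=180, draw]
PU: pen up
FD 1.7: (16.146,-10.65) -> (14.446,-10.65) [heading=180, move]
LT 98: heading 180 -> 278
Final: pos=(14.446,-10.65), heading=278, 4 segment(s) drawn

Answer: 278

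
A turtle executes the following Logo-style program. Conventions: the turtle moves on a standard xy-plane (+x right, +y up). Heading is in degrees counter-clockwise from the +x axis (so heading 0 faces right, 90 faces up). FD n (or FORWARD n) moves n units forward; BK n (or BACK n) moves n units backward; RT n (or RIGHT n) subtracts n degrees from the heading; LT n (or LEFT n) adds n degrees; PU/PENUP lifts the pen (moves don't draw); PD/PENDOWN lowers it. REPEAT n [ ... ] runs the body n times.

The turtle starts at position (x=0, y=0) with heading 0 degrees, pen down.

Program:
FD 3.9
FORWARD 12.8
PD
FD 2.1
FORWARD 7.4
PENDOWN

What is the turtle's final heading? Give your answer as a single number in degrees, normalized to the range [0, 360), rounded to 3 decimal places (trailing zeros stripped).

Executing turtle program step by step:
Start: pos=(0,0), heading=0, pen down
FD 3.9: (0,0) -> (3.9,0) [heading=0, draw]
FD 12.8: (3.9,0) -> (16.7,0) [heading=0, draw]
PD: pen down
FD 2.1: (16.7,0) -> (18.8,0) [heading=0, draw]
FD 7.4: (18.8,0) -> (26.2,0) [heading=0, draw]
PD: pen down
Final: pos=(26.2,0), heading=0, 4 segment(s) drawn

Answer: 0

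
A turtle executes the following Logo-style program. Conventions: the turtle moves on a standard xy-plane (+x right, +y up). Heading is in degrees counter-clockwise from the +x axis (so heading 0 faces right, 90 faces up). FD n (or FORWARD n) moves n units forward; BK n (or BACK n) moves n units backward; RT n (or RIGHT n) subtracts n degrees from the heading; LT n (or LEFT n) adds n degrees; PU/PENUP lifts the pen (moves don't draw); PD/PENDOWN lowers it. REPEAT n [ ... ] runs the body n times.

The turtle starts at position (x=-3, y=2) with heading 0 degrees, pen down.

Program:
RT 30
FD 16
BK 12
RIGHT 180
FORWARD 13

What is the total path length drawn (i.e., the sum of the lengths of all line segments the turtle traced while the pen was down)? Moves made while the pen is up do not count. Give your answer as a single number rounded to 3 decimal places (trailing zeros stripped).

Executing turtle program step by step:
Start: pos=(-3,2), heading=0, pen down
RT 30: heading 0 -> 330
FD 16: (-3,2) -> (10.856,-6) [heading=330, draw]
BK 12: (10.856,-6) -> (0.464,0) [heading=330, draw]
RT 180: heading 330 -> 150
FD 13: (0.464,0) -> (-10.794,6.5) [heading=150, draw]
Final: pos=(-10.794,6.5), heading=150, 3 segment(s) drawn

Segment lengths:
  seg 1: (-3,2) -> (10.856,-6), length = 16
  seg 2: (10.856,-6) -> (0.464,0), length = 12
  seg 3: (0.464,0) -> (-10.794,6.5), length = 13
Total = 41

Answer: 41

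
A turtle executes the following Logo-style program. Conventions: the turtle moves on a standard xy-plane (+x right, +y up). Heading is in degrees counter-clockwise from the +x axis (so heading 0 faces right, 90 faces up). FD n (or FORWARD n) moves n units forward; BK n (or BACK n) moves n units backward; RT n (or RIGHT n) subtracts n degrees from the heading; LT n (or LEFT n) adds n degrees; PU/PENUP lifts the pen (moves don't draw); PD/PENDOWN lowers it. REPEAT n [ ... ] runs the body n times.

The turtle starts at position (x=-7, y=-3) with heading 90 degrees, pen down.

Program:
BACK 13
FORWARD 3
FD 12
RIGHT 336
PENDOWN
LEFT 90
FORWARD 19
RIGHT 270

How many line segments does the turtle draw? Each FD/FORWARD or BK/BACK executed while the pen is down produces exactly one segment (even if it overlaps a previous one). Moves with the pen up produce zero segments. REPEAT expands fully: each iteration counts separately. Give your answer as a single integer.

Executing turtle program step by step:
Start: pos=(-7,-3), heading=90, pen down
BK 13: (-7,-3) -> (-7,-16) [heading=90, draw]
FD 3: (-7,-16) -> (-7,-13) [heading=90, draw]
FD 12: (-7,-13) -> (-7,-1) [heading=90, draw]
RT 336: heading 90 -> 114
PD: pen down
LT 90: heading 114 -> 204
FD 19: (-7,-1) -> (-24.357,-8.728) [heading=204, draw]
RT 270: heading 204 -> 294
Final: pos=(-24.357,-8.728), heading=294, 4 segment(s) drawn
Segments drawn: 4

Answer: 4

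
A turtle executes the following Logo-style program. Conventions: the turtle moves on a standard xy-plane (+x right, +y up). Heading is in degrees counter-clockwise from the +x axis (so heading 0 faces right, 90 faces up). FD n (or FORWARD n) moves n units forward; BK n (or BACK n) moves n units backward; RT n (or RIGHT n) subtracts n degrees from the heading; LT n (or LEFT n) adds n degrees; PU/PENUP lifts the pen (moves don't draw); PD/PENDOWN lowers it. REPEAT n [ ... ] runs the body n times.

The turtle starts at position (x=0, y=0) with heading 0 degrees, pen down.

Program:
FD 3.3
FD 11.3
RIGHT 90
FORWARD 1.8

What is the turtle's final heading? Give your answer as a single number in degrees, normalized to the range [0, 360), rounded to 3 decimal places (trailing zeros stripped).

Answer: 270

Derivation:
Executing turtle program step by step:
Start: pos=(0,0), heading=0, pen down
FD 3.3: (0,0) -> (3.3,0) [heading=0, draw]
FD 11.3: (3.3,0) -> (14.6,0) [heading=0, draw]
RT 90: heading 0 -> 270
FD 1.8: (14.6,0) -> (14.6,-1.8) [heading=270, draw]
Final: pos=(14.6,-1.8), heading=270, 3 segment(s) drawn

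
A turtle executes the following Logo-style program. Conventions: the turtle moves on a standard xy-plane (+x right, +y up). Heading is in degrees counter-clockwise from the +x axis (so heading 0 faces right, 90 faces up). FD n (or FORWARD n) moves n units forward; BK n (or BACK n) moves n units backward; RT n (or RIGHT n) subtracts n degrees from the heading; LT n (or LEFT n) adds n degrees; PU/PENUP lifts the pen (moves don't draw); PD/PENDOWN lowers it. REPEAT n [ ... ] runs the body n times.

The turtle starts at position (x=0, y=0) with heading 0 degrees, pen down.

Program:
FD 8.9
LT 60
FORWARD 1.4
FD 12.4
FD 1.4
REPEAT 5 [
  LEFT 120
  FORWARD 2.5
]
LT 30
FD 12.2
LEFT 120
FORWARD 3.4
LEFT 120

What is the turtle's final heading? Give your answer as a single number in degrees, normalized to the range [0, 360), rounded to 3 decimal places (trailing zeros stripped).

Answer: 210

Derivation:
Executing turtle program step by step:
Start: pos=(0,0), heading=0, pen down
FD 8.9: (0,0) -> (8.9,0) [heading=0, draw]
LT 60: heading 0 -> 60
FD 1.4: (8.9,0) -> (9.6,1.212) [heading=60, draw]
FD 12.4: (9.6,1.212) -> (15.8,11.951) [heading=60, draw]
FD 1.4: (15.8,11.951) -> (16.5,13.164) [heading=60, draw]
REPEAT 5 [
  -- iteration 1/5 --
  LT 120: heading 60 -> 180
  FD 2.5: (16.5,13.164) -> (14,13.164) [heading=180, draw]
  -- iteration 2/5 --
  LT 120: heading 180 -> 300
  FD 2.5: (14,13.164) -> (15.25,10.999) [heading=300, draw]
  -- iteration 3/5 --
  LT 120: heading 300 -> 60
  FD 2.5: (15.25,10.999) -> (16.5,13.164) [heading=60, draw]
  -- iteration 4/5 --
  LT 120: heading 60 -> 180
  FD 2.5: (16.5,13.164) -> (14,13.164) [heading=180, draw]
  -- iteration 5/5 --
  LT 120: heading 180 -> 300
  FD 2.5: (14,13.164) -> (15.25,10.999) [heading=300, draw]
]
LT 30: heading 300 -> 330
FD 12.2: (15.25,10.999) -> (25.816,4.899) [heading=330, draw]
LT 120: heading 330 -> 90
FD 3.4: (25.816,4.899) -> (25.816,8.299) [heading=90, draw]
LT 120: heading 90 -> 210
Final: pos=(25.816,8.299), heading=210, 11 segment(s) drawn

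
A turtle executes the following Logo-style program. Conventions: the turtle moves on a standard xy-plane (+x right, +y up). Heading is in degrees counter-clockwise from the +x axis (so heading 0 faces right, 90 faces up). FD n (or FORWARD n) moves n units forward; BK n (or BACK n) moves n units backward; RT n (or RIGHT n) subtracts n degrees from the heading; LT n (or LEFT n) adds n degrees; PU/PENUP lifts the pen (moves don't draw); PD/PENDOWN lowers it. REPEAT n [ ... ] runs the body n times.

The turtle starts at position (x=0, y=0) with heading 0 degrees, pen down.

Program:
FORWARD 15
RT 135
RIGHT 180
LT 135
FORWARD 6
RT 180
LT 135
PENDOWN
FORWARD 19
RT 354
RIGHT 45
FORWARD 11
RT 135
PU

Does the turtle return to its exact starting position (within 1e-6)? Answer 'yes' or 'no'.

Executing turtle program step by step:
Start: pos=(0,0), heading=0, pen down
FD 15: (0,0) -> (15,0) [heading=0, draw]
RT 135: heading 0 -> 225
RT 180: heading 225 -> 45
LT 135: heading 45 -> 180
FD 6: (15,0) -> (9,0) [heading=180, draw]
RT 180: heading 180 -> 0
LT 135: heading 0 -> 135
PD: pen down
FD 19: (9,0) -> (-4.435,13.435) [heading=135, draw]
RT 354: heading 135 -> 141
RT 45: heading 141 -> 96
FD 11: (-4.435,13.435) -> (-5.585,24.375) [heading=96, draw]
RT 135: heading 96 -> 321
PU: pen up
Final: pos=(-5.585,24.375), heading=321, 4 segment(s) drawn

Start position: (0, 0)
Final position: (-5.585, 24.375)
Distance = 25.006; >= 1e-6 -> NOT closed

Answer: no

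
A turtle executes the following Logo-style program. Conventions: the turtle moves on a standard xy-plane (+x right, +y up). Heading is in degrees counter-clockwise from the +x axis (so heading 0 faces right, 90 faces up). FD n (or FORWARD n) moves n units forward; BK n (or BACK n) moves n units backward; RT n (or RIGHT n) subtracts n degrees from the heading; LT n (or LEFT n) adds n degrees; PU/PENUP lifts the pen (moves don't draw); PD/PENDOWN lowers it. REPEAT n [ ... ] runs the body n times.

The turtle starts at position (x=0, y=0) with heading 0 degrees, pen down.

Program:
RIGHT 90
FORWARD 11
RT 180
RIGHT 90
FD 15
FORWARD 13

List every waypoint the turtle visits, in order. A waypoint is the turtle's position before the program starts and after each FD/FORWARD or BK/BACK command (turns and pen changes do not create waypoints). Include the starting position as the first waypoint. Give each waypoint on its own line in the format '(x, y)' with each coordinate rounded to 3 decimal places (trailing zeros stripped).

Executing turtle program step by step:
Start: pos=(0,0), heading=0, pen down
RT 90: heading 0 -> 270
FD 11: (0,0) -> (0,-11) [heading=270, draw]
RT 180: heading 270 -> 90
RT 90: heading 90 -> 0
FD 15: (0,-11) -> (15,-11) [heading=0, draw]
FD 13: (15,-11) -> (28,-11) [heading=0, draw]
Final: pos=(28,-11), heading=0, 3 segment(s) drawn
Waypoints (4 total):
(0, 0)
(0, -11)
(15, -11)
(28, -11)

Answer: (0, 0)
(0, -11)
(15, -11)
(28, -11)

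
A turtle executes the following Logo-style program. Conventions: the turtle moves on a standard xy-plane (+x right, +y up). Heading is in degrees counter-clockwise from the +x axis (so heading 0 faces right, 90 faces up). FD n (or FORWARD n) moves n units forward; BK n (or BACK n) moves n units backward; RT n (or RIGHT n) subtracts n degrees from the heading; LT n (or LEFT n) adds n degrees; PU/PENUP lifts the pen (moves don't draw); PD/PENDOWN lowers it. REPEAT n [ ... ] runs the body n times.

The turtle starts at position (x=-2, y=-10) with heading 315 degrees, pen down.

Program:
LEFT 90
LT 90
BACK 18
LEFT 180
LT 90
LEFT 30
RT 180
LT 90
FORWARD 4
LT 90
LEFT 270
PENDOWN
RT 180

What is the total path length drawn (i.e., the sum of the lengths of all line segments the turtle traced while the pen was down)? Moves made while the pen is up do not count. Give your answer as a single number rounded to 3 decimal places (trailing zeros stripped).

Executing turtle program step by step:
Start: pos=(-2,-10), heading=315, pen down
LT 90: heading 315 -> 45
LT 90: heading 45 -> 135
BK 18: (-2,-10) -> (10.728,-22.728) [heading=135, draw]
LT 180: heading 135 -> 315
LT 90: heading 315 -> 45
LT 30: heading 45 -> 75
RT 180: heading 75 -> 255
LT 90: heading 255 -> 345
FD 4: (10.728,-22.728) -> (14.592,-23.763) [heading=345, draw]
LT 90: heading 345 -> 75
LT 270: heading 75 -> 345
PD: pen down
RT 180: heading 345 -> 165
Final: pos=(14.592,-23.763), heading=165, 2 segment(s) drawn

Segment lengths:
  seg 1: (-2,-10) -> (10.728,-22.728), length = 18
  seg 2: (10.728,-22.728) -> (14.592,-23.763), length = 4
Total = 22

Answer: 22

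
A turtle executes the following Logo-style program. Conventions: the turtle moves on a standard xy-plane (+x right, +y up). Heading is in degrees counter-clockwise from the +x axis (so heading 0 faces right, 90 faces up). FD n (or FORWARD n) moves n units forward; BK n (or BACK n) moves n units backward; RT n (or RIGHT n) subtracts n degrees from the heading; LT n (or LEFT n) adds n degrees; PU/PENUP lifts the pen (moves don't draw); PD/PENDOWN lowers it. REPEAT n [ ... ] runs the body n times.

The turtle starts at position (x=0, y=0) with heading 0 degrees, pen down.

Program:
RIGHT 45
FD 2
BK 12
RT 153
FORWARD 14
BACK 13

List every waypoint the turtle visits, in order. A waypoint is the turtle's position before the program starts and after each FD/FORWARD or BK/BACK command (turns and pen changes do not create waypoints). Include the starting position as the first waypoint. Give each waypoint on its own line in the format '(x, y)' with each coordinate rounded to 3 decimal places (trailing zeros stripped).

Executing turtle program step by step:
Start: pos=(0,0), heading=0, pen down
RT 45: heading 0 -> 315
FD 2: (0,0) -> (1.414,-1.414) [heading=315, draw]
BK 12: (1.414,-1.414) -> (-7.071,7.071) [heading=315, draw]
RT 153: heading 315 -> 162
FD 14: (-7.071,7.071) -> (-20.386,11.397) [heading=162, draw]
BK 13: (-20.386,11.397) -> (-8.022,7.38) [heading=162, draw]
Final: pos=(-8.022,7.38), heading=162, 4 segment(s) drawn
Waypoints (5 total):
(0, 0)
(1.414, -1.414)
(-7.071, 7.071)
(-20.386, 11.397)
(-8.022, 7.38)

Answer: (0, 0)
(1.414, -1.414)
(-7.071, 7.071)
(-20.386, 11.397)
(-8.022, 7.38)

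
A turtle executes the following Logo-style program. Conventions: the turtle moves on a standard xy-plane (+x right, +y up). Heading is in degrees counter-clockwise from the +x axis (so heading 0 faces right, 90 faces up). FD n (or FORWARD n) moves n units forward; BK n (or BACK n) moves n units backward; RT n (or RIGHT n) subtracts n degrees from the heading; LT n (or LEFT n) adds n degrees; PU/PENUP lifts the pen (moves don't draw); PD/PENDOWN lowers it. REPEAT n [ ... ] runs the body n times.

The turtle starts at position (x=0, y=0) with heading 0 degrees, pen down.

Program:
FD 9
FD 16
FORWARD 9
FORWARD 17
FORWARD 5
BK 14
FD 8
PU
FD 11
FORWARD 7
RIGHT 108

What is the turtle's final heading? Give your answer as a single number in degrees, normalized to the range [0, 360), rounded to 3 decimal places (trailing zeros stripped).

Answer: 252

Derivation:
Executing turtle program step by step:
Start: pos=(0,0), heading=0, pen down
FD 9: (0,0) -> (9,0) [heading=0, draw]
FD 16: (9,0) -> (25,0) [heading=0, draw]
FD 9: (25,0) -> (34,0) [heading=0, draw]
FD 17: (34,0) -> (51,0) [heading=0, draw]
FD 5: (51,0) -> (56,0) [heading=0, draw]
BK 14: (56,0) -> (42,0) [heading=0, draw]
FD 8: (42,0) -> (50,0) [heading=0, draw]
PU: pen up
FD 11: (50,0) -> (61,0) [heading=0, move]
FD 7: (61,0) -> (68,0) [heading=0, move]
RT 108: heading 0 -> 252
Final: pos=(68,0), heading=252, 7 segment(s) drawn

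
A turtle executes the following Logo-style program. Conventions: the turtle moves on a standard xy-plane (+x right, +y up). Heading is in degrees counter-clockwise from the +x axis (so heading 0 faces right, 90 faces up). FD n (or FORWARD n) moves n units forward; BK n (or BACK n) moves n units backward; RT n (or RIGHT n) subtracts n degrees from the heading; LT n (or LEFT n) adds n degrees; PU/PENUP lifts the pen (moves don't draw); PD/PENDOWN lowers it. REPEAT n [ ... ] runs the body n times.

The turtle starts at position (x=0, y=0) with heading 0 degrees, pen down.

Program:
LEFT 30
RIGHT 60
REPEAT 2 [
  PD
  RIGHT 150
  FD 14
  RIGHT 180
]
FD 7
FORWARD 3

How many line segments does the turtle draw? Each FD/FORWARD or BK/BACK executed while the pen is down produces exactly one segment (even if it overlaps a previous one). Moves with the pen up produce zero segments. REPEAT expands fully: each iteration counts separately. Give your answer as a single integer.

Executing turtle program step by step:
Start: pos=(0,0), heading=0, pen down
LT 30: heading 0 -> 30
RT 60: heading 30 -> 330
REPEAT 2 [
  -- iteration 1/2 --
  PD: pen down
  RT 150: heading 330 -> 180
  FD 14: (0,0) -> (-14,0) [heading=180, draw]
  RT 180: heading 180 -> 0
  -- iteration 2/2 --
  PD: pen down
  RT 150: heading 0 -> 210
  FD 14: (-14,0) -> (-26.124,-7) [heading=210, draw]
  RT 180: heading 210 -> 30
]
FD 7: (-26.124,-7) -> (-20.062,-3.5) [heading=30, draw]
FD 3: (-20.062,-3.5) -> (-17.464,-2) [heading=30, draw]
Final: pos=(-17.464,-2), heading=30, 4 segment(s) drawn
Segments drawn: 4

Answer: 4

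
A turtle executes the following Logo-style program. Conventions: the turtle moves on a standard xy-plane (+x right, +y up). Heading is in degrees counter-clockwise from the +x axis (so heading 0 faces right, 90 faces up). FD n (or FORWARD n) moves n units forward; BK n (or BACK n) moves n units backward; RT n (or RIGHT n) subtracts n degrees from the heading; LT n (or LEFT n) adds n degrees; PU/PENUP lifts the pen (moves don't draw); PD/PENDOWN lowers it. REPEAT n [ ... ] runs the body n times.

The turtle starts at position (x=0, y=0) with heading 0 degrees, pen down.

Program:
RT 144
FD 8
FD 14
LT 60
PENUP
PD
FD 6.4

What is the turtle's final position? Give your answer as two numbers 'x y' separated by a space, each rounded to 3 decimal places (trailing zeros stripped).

Executing turtle program step by step:
Start: pos=(0,0), heading=0, pen down
RT 144: heading 0 -> 216
FD 8: (0,0) -> (-6.472,-4.702) [heading=216, draw]
FD 14: (-6.472,-4.702) -> (-17.798,-12.931) [heading=216, draw]
LT 60: heading 216 -> 276
PU: pen up
PD: pen down
FD 6.4: (-17.798,-12.931) -> (-17.129,-19.296) [heading=276, draw]
Final: pos=(-17.129,-19.296), heading=276, 3 segment(s) drawn

Answer: -17.129 -19.296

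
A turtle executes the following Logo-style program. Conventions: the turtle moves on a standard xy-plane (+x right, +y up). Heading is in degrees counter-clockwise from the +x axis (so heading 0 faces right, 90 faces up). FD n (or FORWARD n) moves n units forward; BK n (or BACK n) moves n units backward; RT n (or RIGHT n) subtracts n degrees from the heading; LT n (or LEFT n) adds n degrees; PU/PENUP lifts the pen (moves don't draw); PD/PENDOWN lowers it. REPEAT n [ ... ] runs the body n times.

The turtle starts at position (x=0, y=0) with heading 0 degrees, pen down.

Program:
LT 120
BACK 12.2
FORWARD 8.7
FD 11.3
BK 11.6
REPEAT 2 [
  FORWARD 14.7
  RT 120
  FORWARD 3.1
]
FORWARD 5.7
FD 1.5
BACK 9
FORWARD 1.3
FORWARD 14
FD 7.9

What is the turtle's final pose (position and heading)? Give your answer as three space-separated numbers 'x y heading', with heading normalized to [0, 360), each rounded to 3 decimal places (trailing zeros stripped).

Answer: 0.1 -11.778 240

Derivation:
Executing turtle program step by step:
Start: pos=(0,0), heading=0, pen down
LT 120: heading 0 -> 120
BK 12.2: (0,0) -> (6.1,-10.566) [heading=120, draw]
FD 8.7: (6.1,-10.566) -> (1.75,-3.031) [heading=120, draw]
FD 11.3: (1.75,-3.031) -> (-3.9,6.755) [heading=120, draw]
BK 11.6: (-3.9,6.755) -> (1.9,-3.291) [heading=120, draw]
REPEAT 2 [
  -- iteration 1/2 --
  FD 14.7: (1.9,-3.291) -> (-5.45,9.44) [heading=120, draw]
  RT 120: heading 120 -> 0
  FD 3.1: (-5.45,9.44) -> (-2.35,9.44) [heading=0, draw]
  -- iteration 2/2 --
  FD 14.7: (-2.35,9.44) -> (12.35,9.44) [heading=0, draw]
  RT 120: heading 0 -> 240
  FD 3.1: (12.35,9.44) -> (10.8,6.755) [heading=240, draw]
]
FD 5.7: (10.8,6.755) -> (7.95,1.819) [heading=240, draw]
FD 1.5: (7.95,1.819) -> (7.2,0.52) [heading=240, draw]
BK 9: (7.2,0.52) -> (11.7,8.314) [heading=240, draw]
FD 1.3: (11.7,8.314) -> (11.05,7.188) [heading=240, draw]
FD 14: (11.05,7.188) -> (4.05,-4.936) [heading=240, draw]
FD 7.9: (4.05,-4.936) -> (0.1,-11.778) [heading=240, draw]
Final: pos=(0.1,-11.778), heading=240, 14 segment(s) drawn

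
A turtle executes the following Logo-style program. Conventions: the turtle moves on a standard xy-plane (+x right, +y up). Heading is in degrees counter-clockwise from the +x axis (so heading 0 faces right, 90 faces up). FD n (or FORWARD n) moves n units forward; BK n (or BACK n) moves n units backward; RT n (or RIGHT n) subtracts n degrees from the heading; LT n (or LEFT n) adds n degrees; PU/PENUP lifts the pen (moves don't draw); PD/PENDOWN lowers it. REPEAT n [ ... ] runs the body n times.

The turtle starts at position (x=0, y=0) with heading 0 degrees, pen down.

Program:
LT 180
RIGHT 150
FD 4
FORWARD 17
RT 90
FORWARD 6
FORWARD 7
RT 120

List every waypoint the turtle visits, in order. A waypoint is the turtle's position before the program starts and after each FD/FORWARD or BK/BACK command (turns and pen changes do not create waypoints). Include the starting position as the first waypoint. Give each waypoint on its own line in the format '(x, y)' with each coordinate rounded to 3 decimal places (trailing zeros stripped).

Answer: (0, 0)
(3.464, 2)
(18.187, 10.5)
(21.187, 5.304)
(24.687, -0.758)

Derivation:
Executing turtle program step by step:
Start: pos=(0,0), heading=0, pen down
LT 180: heading 0 -> 180
RT 150: heading 180 -> 30
FD 4: (0,0) -> (3.464,2) [heading=30, draw]
FD 17: (3.464,2) -> (18.187,10.5) [heading=30, draw]
RT 90: heading 30 -> 300
FD 6: (18.187,10.5) -> (21.187,5.304) [heading=300, draw]
FD 7: (21.187,5.304) -> (24.687,-0.758) [heading=300, draw]
RT 120: heading 300 -> 180
Final: pos=(24.687,-0.758), heading=180, 4 segment(s) drawn
Waypoints (5 total):
(0, 0)
(3.464, 2)
(18.187, 10.5)
(21.187, 5.304)
(24.687, -0.758)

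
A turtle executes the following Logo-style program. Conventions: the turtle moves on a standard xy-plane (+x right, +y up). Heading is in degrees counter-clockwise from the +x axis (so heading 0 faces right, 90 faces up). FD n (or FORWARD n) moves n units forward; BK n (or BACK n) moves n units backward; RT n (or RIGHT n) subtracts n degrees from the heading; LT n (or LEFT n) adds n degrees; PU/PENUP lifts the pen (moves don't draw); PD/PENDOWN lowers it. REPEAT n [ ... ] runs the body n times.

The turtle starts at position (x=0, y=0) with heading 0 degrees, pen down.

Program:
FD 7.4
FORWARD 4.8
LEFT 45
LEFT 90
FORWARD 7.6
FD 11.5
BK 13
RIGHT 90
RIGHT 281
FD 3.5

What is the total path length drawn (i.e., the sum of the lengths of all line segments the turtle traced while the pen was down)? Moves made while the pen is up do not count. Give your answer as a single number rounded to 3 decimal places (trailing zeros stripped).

Executing turtle program step by step:
Start: pos=(0,0), heading=0, pen down
FD 7.4: (0,0) -> (7.4,0) [heading=0, draw]
FD 4.8: (7.4,0) -> (12.2,0) [heading=0, draw]
LT 45: heading 0 -> 45
LT 90: heading 45 -> 135
FD 7.6: (12.2,0) -> (6.826,5.374) [heading=135, draw]
FD 11.5: (6.826,5.374) -> (-1.306,13.506) [heading=135, draw]
BK 13: (-1.306,13.506) -> (7.887,4.313) [heading=135, draw]
RT 90: heading 135 -> 45
RT 281: heading 45 -> 124
FD 3.5: (7.887,4.313) -> (5.929,7.215) [heading=124, draw]
Final: pos=(5.929,7.215), heading=124, 6 segment(s) drawn

Segment lengths:
  seg 1: (0,0) -> (7.4,0), length = 7.4
  seg 2: (7.4,0) -> (12.2,0), length = 4.8
  seg 3: (12.2,0) -> (6.826,5.374), length = 7.6
  seg 4: (6.826,5.374) -> (-1.306,13.506), length = 11.5
  seg 5: (-1.306,13.506) -> (7.887,4.313), length = 13
  seg 6: (7.887,4.313) -> (5.929,7.215), length = 3.5
Total = 47.8

Answer: 47.8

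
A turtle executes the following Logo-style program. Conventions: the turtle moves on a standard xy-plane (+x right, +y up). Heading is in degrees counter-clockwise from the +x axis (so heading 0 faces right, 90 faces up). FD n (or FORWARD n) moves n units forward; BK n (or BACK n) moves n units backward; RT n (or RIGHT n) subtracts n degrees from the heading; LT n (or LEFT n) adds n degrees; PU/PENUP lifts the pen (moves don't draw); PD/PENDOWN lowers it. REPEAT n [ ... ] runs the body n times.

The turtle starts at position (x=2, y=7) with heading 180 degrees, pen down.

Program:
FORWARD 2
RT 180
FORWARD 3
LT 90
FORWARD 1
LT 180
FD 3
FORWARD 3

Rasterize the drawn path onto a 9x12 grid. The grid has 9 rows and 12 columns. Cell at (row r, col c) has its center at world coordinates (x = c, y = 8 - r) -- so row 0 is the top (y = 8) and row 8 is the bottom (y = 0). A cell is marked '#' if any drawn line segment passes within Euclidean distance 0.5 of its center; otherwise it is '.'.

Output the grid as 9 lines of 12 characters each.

Segment 0: (2,7) -> (0,7)
Segment 1: (0,7) -> (3,7)
Segment 2: (3,7) -> (3,8)
Segment 3: (3,8) -> (3,5)
Segment 4: (3,5) -> (3,2)

Answer: ...#........
####........
...#........
...#........
...#........
...#........
...#........
............
............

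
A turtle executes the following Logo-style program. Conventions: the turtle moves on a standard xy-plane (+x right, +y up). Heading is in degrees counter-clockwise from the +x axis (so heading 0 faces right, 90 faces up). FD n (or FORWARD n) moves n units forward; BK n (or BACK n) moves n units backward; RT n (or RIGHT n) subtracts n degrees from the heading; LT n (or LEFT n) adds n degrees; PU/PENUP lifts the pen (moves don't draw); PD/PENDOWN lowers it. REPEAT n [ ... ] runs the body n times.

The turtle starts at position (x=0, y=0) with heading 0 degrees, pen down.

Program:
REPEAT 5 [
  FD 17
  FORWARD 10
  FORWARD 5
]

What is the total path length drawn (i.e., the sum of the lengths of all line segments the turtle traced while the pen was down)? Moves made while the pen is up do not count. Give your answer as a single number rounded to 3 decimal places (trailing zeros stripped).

Executing turtle program step by step:
Start: pos=(0,0), heading=0, pen down
REPEAT 5 [
  -- iteration 1/5 --
  FD 17: (0,0) -> (17,0) [heading=0, draw]
  FD 10: (17,0) -> (27,0) [heading=0, draw]
  FD 5: (27,0) -> (32,0) [heading=0, draw]
  -- iteration 2/5 --
  FD 17: (32,0) -> (49,0) [heading=0, draw]
  FD 10: (49,0) -> (59,0) [heading=0, draw]
  FD 5: (59,0) -> (64,0) [heading=0, draw]
  -- iteration 3/5 --
  FD 17: (64,0) -> (81,0) [heading=0, draw]
  FD 10: (81,0) -> (91,0) [heading=0, draw]
  FD 5: (91,0) -> (96,0) [heading=0, draw]
  -- iteration 4/5 --
  FD 17: (96,0) -> (113,0) [heading=0, draw]
  FD 10: (113,0) -> (123,0) [heading=0, draw]
  FD 5: (123,0) -> (128,0) [heading=0, draw]
  -- iteration 5/5 --
  FD 17: (128,0) -> (145,0) [heading=0, draw]
  FD 10: (145,0) -> (155,0) [heading=0, draw]
  FD 5: (155,0) -> (160,0) [heading=0, draw]
]
Final: pos=(160,0), heading=0, 15 segment(s) drawn

Segment lengths:
  seg 1: (0,0) -> (17,0), length = 17
  seg 2: (17,0) -> (27,0), length = 10
  seg 3: (27,0) -> (32,0), length = 5
  seg 4: (32,0) -> (49,0), length = 17
  seg 5: (49,0) -> (59,0), length = 10
  seg 6: (59,0) -> (64,0), length = 5
  seg 7: (64,0) -> (81,0), length = 17
  seg 8: (81,0) -> (91,0), length = 10
  seg 9: (91,0) -> (96,0), length = 5
  seg 10: (96,0) -> (113,0), length = 17
  seg 11: (113,0) -> (123,0), length = 10
  seg 12: (123,0) -> (128,0), length = 5
  seg 13: (128,0) -> (145,0), length = 17
  seg 14: (145,0) -> (155,0), length = 10
  seg 15: (155,0) -> (160,0), length = 5
Total = 160

Answer: 160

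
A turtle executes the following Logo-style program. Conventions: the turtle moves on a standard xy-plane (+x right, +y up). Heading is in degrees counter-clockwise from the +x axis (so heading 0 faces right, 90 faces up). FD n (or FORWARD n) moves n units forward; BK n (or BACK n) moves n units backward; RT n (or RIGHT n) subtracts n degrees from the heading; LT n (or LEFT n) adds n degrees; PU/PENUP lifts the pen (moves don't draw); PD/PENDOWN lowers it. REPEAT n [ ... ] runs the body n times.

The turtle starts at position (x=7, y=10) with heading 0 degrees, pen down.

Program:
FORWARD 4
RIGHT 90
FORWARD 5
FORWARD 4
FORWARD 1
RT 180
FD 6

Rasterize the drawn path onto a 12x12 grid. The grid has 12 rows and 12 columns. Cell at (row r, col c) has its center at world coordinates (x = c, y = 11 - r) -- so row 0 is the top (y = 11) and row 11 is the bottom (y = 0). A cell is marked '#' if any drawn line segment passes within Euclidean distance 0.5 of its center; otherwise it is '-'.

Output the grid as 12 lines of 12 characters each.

Segment 0: (7,10) -> (11,10)
Segment 1: (11,10) -> (11,5)
Segment 2: (11,5) -> (11,1)
Segment 3: (11,1) -> (11,0)
Segment 4: (11,0) -> (11,6)

Answer: ------------
-------#####
-----------#
-----------#
-----------#
-----------#
-----------#
-----------#
-----------#
-----------#
-----------#
-----------#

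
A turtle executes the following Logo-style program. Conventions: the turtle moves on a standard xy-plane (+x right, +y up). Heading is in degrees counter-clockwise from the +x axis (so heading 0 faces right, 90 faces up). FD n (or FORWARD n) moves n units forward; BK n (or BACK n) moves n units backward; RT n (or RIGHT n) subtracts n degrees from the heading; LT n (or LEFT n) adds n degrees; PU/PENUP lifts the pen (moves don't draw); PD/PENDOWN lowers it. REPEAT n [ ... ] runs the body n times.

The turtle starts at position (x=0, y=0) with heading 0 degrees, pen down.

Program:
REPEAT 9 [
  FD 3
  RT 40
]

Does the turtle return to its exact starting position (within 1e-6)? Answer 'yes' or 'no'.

Answer: yes

Derivation:
Executing turtle program step by step:
Start: pos=(0,0), heading=0, pen down
REPEAT 9 [
  -- iteration 1/9 --
  FD 3: (0,0) -> (3,0) [heading=0, draw]
  RT 40: heading 0 -> 320
  -- iteration 2/9 --
  FD 3: (3,0) -> (5.298,-1.928) [heading=320, draw]
  RT 40: heading 320 -> 280
  -- iteration 3/9 --
  FD 3: (5.298,-1.928) -> (5.819,-4.883) [heading=280, draw]
  RT 40: heading 280 -> 240
  -- iteration 4/9 --
  FD 3: (5.819,-4.883) -> (4.319,-7.481) [heading=240, draw]
  RT 40: heading 240 -> 200
  -- iteration 5/9 --
  FD 3: (4.319,-7.481) -> (1.5,-8.507) [heading=200, draw]
  RT 40: heading 200 -> 160
  -- iteration 6/9 --
  FD 3: (1.5,-8.507) -> (-1.319,-7.481) [heading=160, draw]
  RT 40: heading 160 -> 120
  -- iteration 7/9 --
  FD 3: (-1.319,-7.481) -> (-2.819,-4.883) [heading=120, draw]
  RT 40: heading 120 -> 80
  -- iteration 8/9 --
  FD 3: (-2.819,-4.883) -> (-2.298,-1.928) [heading=80, draw]
  RT 40: heading 80 -> 40
  -- iteration 9/9 --
  FD 3: (-2.298,-1.928) -> (0,0) [heading=40, draw]
  RT 40: heading 40 -> 0
]
Final: pos=(0,0), heading=0, 9 segment(s) drawn

Start position: (0, 0)
Final position: (0, 0)
Distance = 0; < 1e-6 -> CLOSED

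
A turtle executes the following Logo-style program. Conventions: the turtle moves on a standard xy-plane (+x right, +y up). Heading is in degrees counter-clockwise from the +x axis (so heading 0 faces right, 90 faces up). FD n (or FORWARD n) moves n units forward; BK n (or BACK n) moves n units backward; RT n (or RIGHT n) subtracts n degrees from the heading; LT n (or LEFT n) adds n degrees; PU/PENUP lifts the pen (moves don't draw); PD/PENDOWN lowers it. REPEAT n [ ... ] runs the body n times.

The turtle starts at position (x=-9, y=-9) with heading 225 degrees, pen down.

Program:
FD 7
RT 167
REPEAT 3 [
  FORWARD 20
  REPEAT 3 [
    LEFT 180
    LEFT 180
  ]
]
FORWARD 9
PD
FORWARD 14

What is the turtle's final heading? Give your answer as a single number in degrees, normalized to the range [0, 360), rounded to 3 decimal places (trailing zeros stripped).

Executing turtle program step by step:
Start: pos=(-9,-9), heading=225, pen down
FD 7: (-9,-9) -> (-13.95,-13.95) [heading=225, draw]
RT 167: heading 225 -> 58
REPEAT 3 [
  -- iteration 1/3 --
  FD 20: (-13.95,-13.95) -> (-3.351,3.011) [heading=58, draw]
  REPEAT 3 [
    -- iteration 1/3 --
    LT 180: heading 58 -> 238
    LT 180: heading 238 -> 58
    -- iteration 2/3 --
    LT 180: heading 58 -> 238
    LT 180: heading 238 -> 58
    -- iteration 3/3 --
    LT 180: heading 58 -> 238
    LT 180: heading 238 -> 58
  ]
  -- iteration 2/3 --
  FD 20: (-3.351,3.011) -> (7.247,19.972) [heading=58, draw]
  REPEAT 3 [
    -- iteration 1/3 --
    LT 180: heading 58 -> 238
    LT 180: heading 238 -> 58
    -- iteration 2/3 --
    LT 180: heading 58 -> 238
    LT 180: heading 238 -> 58
    -- iteration 3/3 --
    LT 180: heading 58 -> 238
    LT 180: heading 238 -> 58
  ]
  -- iteration 3/3 --
  FD 20: (7.247,19.972) -> (17.845,36.933) [heading=58, draw]
  REPEAT 3 [
    -- iteration 1/3 --
    LT 180: heading 58 -> 238
    LT 180: heading 238 -> 58
    -- iteration 2/3 --
    LT 180: heading 58 -> 238
    LT 180: heading 238 -> 58
    -- iteration 3/3 --
    LT 180: heading 58 -> 238
    LT 180: heading 238 -> 58
  ]
]
FD 9: (17.845,36.933) -> (22.615,44.566) [heading=58, draw]
PD: pen down
FD 14: (22.615,44.566) -> (30.034,56.438) [heading=58, draw]
Final: pos=(30.034,56.438), heading=58, 6 segment(s) drawn

Answer: 58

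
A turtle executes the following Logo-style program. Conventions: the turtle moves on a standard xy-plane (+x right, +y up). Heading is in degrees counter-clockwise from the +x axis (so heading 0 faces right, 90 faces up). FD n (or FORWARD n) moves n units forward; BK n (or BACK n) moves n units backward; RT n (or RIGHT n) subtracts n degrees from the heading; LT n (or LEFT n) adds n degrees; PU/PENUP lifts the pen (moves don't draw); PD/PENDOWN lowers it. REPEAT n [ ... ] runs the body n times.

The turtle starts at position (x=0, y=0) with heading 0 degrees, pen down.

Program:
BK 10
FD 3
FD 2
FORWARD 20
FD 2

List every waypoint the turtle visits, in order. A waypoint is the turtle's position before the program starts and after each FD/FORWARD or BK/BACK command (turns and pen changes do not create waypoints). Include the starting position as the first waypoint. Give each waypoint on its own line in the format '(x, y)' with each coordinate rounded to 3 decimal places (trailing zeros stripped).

Answer: (0, 0)
(-10, 0)
(-7, 0)
(-5, 0)
(15, 0)
(17, 0)

Derivation:
Executing turtle program step by step:
Start: pos=(0,0), heading=0, pen down
BK 10: (0,0) -> (-10,0) [heading=0, draw]
FD 3: (-10,0) -> (-7,0) [heading=0, draw]
FD 2: (-7,0) -> (-5,0) [heading=0, draw]
FD 20: (-5,0) -> (15,0) [heading=0, draw]
FD 2: (15,0) -> (17,0) [heading=0, draw]
Final: pos=(17,0), heading=0, 5 segment(s) drawn
Waypoints (6 total):
(0, 0)
(-10, 0)
(-7, 0)
(-5, 0)
(15, 0)
(17, 0)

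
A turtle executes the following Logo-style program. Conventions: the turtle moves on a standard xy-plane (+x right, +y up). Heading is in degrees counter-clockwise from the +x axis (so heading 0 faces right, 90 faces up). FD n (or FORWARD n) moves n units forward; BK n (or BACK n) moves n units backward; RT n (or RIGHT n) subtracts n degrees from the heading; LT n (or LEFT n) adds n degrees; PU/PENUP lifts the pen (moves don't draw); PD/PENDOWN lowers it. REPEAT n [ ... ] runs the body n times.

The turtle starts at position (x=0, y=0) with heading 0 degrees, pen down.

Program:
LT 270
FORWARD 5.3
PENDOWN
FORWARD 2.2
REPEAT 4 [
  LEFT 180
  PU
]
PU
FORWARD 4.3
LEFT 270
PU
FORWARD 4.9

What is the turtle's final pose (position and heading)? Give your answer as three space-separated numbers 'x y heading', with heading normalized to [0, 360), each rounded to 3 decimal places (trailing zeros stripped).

Executing turtle program step by step:
Start: pos=(0,0), heading=0, pen down
LT 270: heading 0 -> 270
FD 5.3: (0,0) -> (0,-5.3) [heading=270, draw]
PD: pen down
FD 2.2: (0,-5.3) -> (0,-7.5) [heading=270, draw]
REPEAT 4 [
  -- iteration 1/4 --
  LT 180: heading 270 -> 90
  PU: pen up
  -- iteration 2/4 --
  LT 180: heading 90 -> 270
  PU: pen up
  -- iteration 3/4 --
  LT 180: heading 270 -> 90
  PU: pen up
  -- iteration 4/4 --
  LT 180: heading 90 -> 270
  PU: pen up
]
PU: pen up
FD 4.3: (0,-7.5) -> (0,-11.8) [heading=270, move]
LT 270: heading 270 -> 180
PU: pen up
FD 4.9: (0,-11.8) -> (-4.9,-11.8) [heading=180, move]
Final: pos=(-4.9,-11.8), heading=180, 2 segment(s) drawn

Answer: -4.9 -11.8 180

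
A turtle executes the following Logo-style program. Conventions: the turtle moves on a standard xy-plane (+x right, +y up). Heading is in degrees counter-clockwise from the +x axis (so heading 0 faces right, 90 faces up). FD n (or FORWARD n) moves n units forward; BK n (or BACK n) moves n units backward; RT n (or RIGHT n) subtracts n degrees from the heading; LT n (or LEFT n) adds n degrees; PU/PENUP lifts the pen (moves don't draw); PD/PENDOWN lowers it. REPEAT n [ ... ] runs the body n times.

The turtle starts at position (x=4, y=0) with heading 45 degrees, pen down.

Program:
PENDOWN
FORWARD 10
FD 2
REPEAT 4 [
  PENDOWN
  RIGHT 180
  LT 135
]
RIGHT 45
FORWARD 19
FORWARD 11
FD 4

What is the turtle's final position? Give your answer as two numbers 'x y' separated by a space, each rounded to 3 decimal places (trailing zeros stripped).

Executing turtle program step by step:
Start: pos=(4,0), heading=45, pen down
PD: pen down
FD 10: (4,0) -> (11.071,7.071) [heading=45, draw]
FD 2: (11.071,7.071) -> (12.485,8.485) [heading=45, draw]
REPEAT 4 [
  -- iteration 1/4 --
  PD: pen down
  RT 180: heading 45 -> 225
  LT 135: heading 225 -> 0
  -- iteration 2/4 --
  PD: pen down
  RT 180: heading 0 -> 180
  LT 135: heading 180 -> 315
  -- iteration 3/4 --
  PD: pen down
  RT 180: heading 315 -> 135
  LT 135: heading 135 -> 270
  -- iteration 4/4 --
  PD: pen down
  RT 180: heading 270 -> 90
  LT 135: heading 90 -> 225
]
RT 45: heading 225 -> 180
FD 19: (12.485,8.485) -> (-6.515,8.485) [heading=180, draw]
FD 11: (-6.515,8.485) -> (-17.515,8.485) [heading=180, draw]
FD 4: (-17.515,8.485) -> (-21.515,8.485) [heading=180, draw]
Final: pos=(-21.515,8.485), heading=180, 5 segment(s) drawn

Answer: -21.515 8.485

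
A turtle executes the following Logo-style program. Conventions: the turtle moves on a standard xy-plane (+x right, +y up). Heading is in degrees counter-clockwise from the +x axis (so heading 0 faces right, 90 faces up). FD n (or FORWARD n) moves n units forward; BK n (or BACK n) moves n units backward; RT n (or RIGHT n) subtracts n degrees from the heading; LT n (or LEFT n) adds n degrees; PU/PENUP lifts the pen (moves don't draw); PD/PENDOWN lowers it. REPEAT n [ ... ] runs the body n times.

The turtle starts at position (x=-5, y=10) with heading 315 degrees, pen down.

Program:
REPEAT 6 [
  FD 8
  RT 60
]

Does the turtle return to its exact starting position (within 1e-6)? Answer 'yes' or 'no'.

Executing turtle program step by step:
Start: pos=(-5,10), heading=315, pen down
REPEAT 6 [
  -- iteration 1/6 --
  FD 8: (-5,10) -> (0.657,4.343) [heading=315, draw]
  RT 60: heading 315 -> 255
  -- iteration 2/6 --
  FD 8: (0.657,4.343) -> (-1.414,-3.384) [heading=255, draw]
  RT 60: heading 255 -> 195
  -- iteration 3/6 --
  FD 8: (-1.414,-3.384) -> (-9.141,-5.455) [heading=195, draw]
  RT 60: heading 195 -> 135
  -- iteration 4/6 --
  FD 8: (-9.141,-5.455) -> (-14.798,0.202) [heading=135, draw]
  RT 60: heading 135 -> 75
  -- iteration 5/6 --
  FD 8: (-14.798,0.202) -> (-12.727,7.929) [heading=75, draw]
  RT 60: heading 75 -> 15
  -- iteration 6/6 --
  FD 8: (-12.727,7.929) -> (-5,10) [heading=15, draw]
  RT 60: heading 15 -> 315
]
Final: pos=(-5,10), heading=315, 6 segment(s) drawn

Start position: (-5, 10)
Final position: (-5, 10)
Distance = 0; < 1e-6 -> CLOSED

Answer: yes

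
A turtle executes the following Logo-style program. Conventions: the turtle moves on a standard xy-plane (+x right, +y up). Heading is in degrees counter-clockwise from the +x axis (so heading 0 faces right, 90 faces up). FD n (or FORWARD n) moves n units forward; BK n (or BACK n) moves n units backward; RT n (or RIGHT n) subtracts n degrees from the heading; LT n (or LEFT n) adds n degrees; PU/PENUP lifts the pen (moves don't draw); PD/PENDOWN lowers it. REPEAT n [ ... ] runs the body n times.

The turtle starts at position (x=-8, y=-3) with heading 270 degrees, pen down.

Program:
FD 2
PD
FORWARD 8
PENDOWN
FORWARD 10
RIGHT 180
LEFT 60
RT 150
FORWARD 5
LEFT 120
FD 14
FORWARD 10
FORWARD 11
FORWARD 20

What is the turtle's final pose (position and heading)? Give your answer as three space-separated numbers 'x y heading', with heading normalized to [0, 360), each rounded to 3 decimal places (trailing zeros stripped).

Executing turtle program step by step:
Start: pos=(-8,-3), heading=270, pen down
FD 2: (-8,-3) -> (-8,-5) [heading=270, draw]
PD: pen down
FD 8: (-8,-5) -> (-8,-13) [heading=270, draw]
PD: pen down
FD 10: (-8,-13) -> (-8,-23) [heading=270, draw]
RT 180: heading 270 -> 90
LT 60: heading 90 -> 150
RT 150: heading 150 -> 0
FD 5: (-8,-23) -> (-3,-23) [heading=0, draw]
LT 120: heading 0 -> 120
FD 14: (-3,-23) -> (-10,-10.876) [heading=120, draw]
FD 10: (-10,-10.876) -> (-15,-2.215) [heading=120, draw]
FD 11: (-15,-2.215) -> (-20.5,7.311) [heading=120, draw]
FD 20: (-20.5,7.311) -> (-30.5,24.631) [heading=120, draw]
Final: pos=(-30.5,24.631), heading=120, 8 segment(s) drawn

Answer: -30.5 24.631 120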